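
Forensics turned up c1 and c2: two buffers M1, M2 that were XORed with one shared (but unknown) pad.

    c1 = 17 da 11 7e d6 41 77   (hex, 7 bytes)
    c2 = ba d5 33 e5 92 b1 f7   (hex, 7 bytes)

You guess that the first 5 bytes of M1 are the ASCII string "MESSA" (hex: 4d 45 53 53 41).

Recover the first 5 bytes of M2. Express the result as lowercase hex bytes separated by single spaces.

e0 4a 71 c8 05

First, c1 ⊕ c2 = (M1 ⊕ K) ⊕ (M2 ⊕ K) = M1 ⊕ M2, so the key drops out. Then M2 = (M1 ⊕ M2) ⊕ M1 over the first 5 bytes.
byte 0: (17 XOR ba) XOR 4d = ad XOR 4d = e0
byte 1: (da XOR d5) XOR 45 = 0f XOR 45 = 4a
byte 2: (11 XOR 33) XOR 53 = 22 XOR 53 = 71
byte 3: (7e XOR e5) XOR 53 = 9b XOR 53 = c8
byte 4: (d6 XOR 92) XOR 41 = 44 XOR 41 = 05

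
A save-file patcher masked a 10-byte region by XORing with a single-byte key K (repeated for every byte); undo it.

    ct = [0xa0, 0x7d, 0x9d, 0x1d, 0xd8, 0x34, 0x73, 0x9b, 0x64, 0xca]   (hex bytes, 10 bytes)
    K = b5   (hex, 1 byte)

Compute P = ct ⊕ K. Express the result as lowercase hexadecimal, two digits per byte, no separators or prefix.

The 1-byte key repeats, so the effective keystream is b5 b5 b5 b5 b5 b5 b5 b5 b5 b5.
byte 0: a0 XOR b5 = 15
byte 1: 7d XOR b5 = c8
byte 2: 9d XOR b5 = 28
byte 3: 1d XOR b5 = a8
byte 4: d8 XOR b5 = 6d
byte 5: 34 XOR b5 = 81
byte 6: 73 XOR b5 = c6
byte 7: 9b XOR b5 = 2e
byte 8: 64 XOR b5 = d1
byte 9: ca XOR b5 = 7f

15c828a86d81c62ed17f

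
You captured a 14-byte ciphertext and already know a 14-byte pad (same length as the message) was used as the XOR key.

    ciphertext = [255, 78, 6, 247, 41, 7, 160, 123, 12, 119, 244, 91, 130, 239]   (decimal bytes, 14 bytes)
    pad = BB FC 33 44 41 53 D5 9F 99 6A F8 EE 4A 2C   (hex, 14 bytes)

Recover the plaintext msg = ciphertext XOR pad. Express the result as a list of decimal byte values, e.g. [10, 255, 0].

[68, 178, 53, 179, 104, 84, 117, 228, 149, 29, 12, 181, 200, 195]

11111111 xor 10111011 = 01000100
01001110 xor 11111100 = 10110010
00000110 xor 00110011 = 00110101
11110111 xor 01000100 = 10110011
00101001 xor 01000001 = 01101000
00000111 xor 01010011 = 01010100
10100000 xor 11010101 = 01110101
01111011 xor 10011111 = 11100100
00001100 xor 10011001 = 10010101
01110111 xor 01101010 = 00011101
11110100 xor 11111000 = 00001100
01011011 xor 11101110 = 10110101
10000010 xor 01001010 = 11001000
11101111 xor 00101100 = 11000011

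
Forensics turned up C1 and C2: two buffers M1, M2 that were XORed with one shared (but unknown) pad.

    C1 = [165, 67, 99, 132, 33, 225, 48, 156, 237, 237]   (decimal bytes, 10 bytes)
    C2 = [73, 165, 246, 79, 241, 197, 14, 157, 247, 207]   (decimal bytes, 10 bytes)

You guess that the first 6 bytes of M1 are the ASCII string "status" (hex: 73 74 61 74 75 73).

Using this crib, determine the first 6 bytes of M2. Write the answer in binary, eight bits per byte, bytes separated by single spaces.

10011111 10010010 11110100 10111111 10100101 01010111

First, C1 ⊕ C2 = (M1 ⊕ K) ⊕ (M2 ⊕ K) = M1 ⊕ M2, so the key drops out. Then M2 = (M1 ⊕ M2) ⊕ M1 over the first 6 bytes.
byte 0: (a5 xor 49) xor 73 = ec xor 73 = 9f
byte 1: (43 xor a5) xor 74 = e6 xor 74 = 92
byte 2: (63 xor f6) xor 61 = 95 xor 61 = f4
byte 3: (84 xor 4f) xor 74 = cb xor 74 = bf
byte 4: (21 xor f1) xor 75 = d0 xor 75 = a5
byte 5: (e1 xor c5) xor 73 = 24 xor 73 = 57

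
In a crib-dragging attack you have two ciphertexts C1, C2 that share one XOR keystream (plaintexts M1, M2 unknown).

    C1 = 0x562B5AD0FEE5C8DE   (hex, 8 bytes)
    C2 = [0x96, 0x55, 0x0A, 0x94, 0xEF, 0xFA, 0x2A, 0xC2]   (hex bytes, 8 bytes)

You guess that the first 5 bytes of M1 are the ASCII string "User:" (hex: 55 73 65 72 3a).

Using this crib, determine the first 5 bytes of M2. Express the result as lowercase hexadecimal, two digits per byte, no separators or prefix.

950d35362b

First, C1 ⊕ C2 = (M1 ⊕ K) ⊕ (M2 ⊕ K) = M1 ⊕ M2, so the key drops out. Then M2 = (M1 ⊕ M2) ⊕ M1 over the first 5 bytes.
byte 0: (56 ^ 96) ^ 55 = c0 ^ 55 = 95
byte 1: (2b ^ 55) ^ 73 = 7e ^ 73 = 0d
byte 2: (5a ^ 0a) ^ 65 = 50 ^ 65 = 35
byte 3: (d0 ^ 94) ^ 72 = 44 ^ 72 = 36
byte 4: (fe ^ ef) ^ 3a = 11 ^ 3a = 2b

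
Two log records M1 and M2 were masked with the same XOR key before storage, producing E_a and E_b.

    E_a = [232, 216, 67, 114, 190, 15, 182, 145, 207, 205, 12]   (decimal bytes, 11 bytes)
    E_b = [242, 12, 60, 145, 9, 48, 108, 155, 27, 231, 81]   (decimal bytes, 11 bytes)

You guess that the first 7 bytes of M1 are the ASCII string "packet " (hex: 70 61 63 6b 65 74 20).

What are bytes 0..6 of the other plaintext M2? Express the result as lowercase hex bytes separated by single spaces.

First, E_a ⊕ E_b = (M1 ⊕ K) ⊕ (M2 ⊕ K) = M1 ⊕ M2, so the key drops out. Then M2 = (M1 ⊕ M2) ⊕ M1 over the first 7 bytes.
byte 0: (e8 xor f2) xor 70 = 1a xor 70 = 6a
byte 1: (d8 xor 0c) xor 61 = d4 xor 61 = b5
byte 2: (43 xor 3c) xor 63 = 7f xor 63 = 1c
byte 3: (72 xor 91) xor 6b = e3 xor 6b = 88
byte 4: (be xor 09) xor 65 = b7 xor 65 = d2
byte 5: (0f xor 30) xor 74 = 3f xor 74 = 4b
byte 6: (b6 xor 6c) xor 20 = da xor 20 = fa

6a b5 1c 88 d2 4b fa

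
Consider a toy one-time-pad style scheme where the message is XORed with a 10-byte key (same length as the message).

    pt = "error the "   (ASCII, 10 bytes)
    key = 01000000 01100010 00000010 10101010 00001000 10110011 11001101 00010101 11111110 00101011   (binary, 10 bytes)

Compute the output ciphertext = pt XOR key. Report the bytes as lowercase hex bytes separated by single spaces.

25 10 70 c5 7a 93 b9 7d 9b 0b

65 XOR 40 = 25
72 XOR 62 = 10
72 XOR 02 = 70
6f XOR aa = c5
72 XOR 08 = 7a
20 XOR b3 = 93
74 XOR cd = b9
68 XOR 15 = 7d
65 XOR fe = 9b
20 XOR 2b = 0b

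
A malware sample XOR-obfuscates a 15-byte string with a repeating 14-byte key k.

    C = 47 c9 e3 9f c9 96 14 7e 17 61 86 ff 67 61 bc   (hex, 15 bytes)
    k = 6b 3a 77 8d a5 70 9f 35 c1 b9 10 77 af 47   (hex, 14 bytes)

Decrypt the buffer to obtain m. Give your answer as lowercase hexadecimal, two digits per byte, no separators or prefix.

2cf394126ce68b4bd6d89688c826d7

The 14-byte key repeats, so the effective keystream is 6b 3a 77 8d a5 70 9f 35 c1 b9 10 77 af 47 6b.
byte 0: 47 XOR 6b = 2c
byte 1: c9 XOR 3a = f3
byte 2: e3 XOR 77 = 94
byte 3: 9f XOR 8d = 12
byte 4: c9 XOR a5 = 6c
byte 5: 96 XOR 70 = e6
byte 6: 14 XOR 9f = 8b
byte 7: 7e XOR 35 = 4b
byte 8: 17 XOR c1 = d6
byte 9: 61 XOR b9 = d8
byte 10: 86 XOR 10 = 96
byte 11: ff XOR 77 = 88
byte 12: 67 XOR af = c8
byte 13: 61 XOR 47 = 26
byte 14: bc XOR 6b = d7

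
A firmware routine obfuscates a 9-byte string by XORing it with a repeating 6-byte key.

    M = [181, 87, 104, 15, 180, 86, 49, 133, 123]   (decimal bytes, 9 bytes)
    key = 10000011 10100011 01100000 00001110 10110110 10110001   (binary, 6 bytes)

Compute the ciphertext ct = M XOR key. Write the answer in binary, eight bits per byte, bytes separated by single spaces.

The 6-byte key repeats, so the effective keystream is 83 a3 60 0e b6 b1 83 a3 60.
byte 0: b5 XOR 83 = 36
byte 1: 57 XOR a3 = f4
byte 2: 68 XOR 60 = 08
byte 3: 0f XOR 0e = 01
byte 4: b4 XOR b6 = 02
byte 5: 56 XOR b1 = e7
byte 6: 31 XOR 83 = b2
byte 7: 85 XOR a3 = 26
byte 8: 7b XOR 60 = 1b

00110110 11110100 00001000 00000001 00000010 11100111 10110010 00100110 00011011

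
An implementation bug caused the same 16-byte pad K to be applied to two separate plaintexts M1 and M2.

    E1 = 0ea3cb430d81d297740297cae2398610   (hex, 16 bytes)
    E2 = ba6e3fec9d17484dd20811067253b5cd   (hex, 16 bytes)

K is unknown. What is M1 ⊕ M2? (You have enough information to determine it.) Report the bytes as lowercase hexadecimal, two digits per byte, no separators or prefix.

b4cdf4af90969adaa60a86cc906a33dd

E1 ⊕ E2 = (M1 ⊕ K) ⊕ (M2 ⊕ K) = M1 ⊕ M2 — the shared key cancels under XOR.
0e XOR ba = b4
a3 XOR 6e = cd
cb XOR 3f = f4
43 XOR ec = af
0d XOR 9d = 90
81 XOR 17 = 96
d2 XOR 48 = 9a
97 XOR 4d = da
74 XOR d2 = a6
02 XOR 08 = 0a
97 XOR 11 = 86
ca XOR 06 = cc
e2 XOR 72 = 90
39 XOR 53 = 6a
86 XOR b5 = 33
10 XOR cd = dd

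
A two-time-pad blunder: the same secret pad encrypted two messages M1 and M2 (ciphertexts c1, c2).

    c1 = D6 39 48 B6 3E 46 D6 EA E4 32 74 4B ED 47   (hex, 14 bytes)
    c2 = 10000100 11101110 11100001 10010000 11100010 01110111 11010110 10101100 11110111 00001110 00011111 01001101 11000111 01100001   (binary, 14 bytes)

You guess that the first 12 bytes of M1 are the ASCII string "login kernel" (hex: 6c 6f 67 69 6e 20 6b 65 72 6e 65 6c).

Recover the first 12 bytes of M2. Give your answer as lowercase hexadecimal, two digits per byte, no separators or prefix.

First, c1 ⊕ c2 = (M1 ⊕ K) ⊕ (M2 ⊕ K) = M1 ⊕ M2, so the key drops out. Then M2 = (M1 ⊕ M2) ⊕ M1 over the first 12 bytes.
byte 0: (d6 ^ 84) ^ 6c = 52 ^ 6c = 3e
byte 1: (39 ^ ee) ^ 6f = d7 ^ 6f = b8
byte 2: (48 ^ e1) ^ 67 = a9 ^ 67 = ce
byte 3: (b6 ^ 90) ^ 69 = 26 ^ 69 = 4f
byte 4: (3e ^ e2) ^ 6e = dc ^ 6e = b2
byte 5: (46 ^ 77) ^ 20 = 31 ^ 20 = 11
byte 6: (d6 ^ d6) ^ 6b = 00 ^ 6b = 6b
byte 7: (ea ^ ac) ^ 65 = 46 ^ 65 = 23
byte 8: (e4 ^ f7) ^ 72 = 13 ^ 72 = 61
byte 9: (32 ^ 0e) ^ 6e = 3c ^ 6e = 52
byte 10: (74 ^ 1f) ^ 65 = 6b ^ 65 = 0e
byte 11: (4b ^ 4d) ^ 6c = 06 ^ 6c = 6a

3eb8ce4fb2116b2361520e6a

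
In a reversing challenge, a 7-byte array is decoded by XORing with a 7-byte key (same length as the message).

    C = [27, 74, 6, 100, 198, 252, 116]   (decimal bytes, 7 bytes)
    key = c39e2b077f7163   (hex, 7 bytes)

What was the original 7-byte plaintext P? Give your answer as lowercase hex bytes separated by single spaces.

d8 d4 2d 63 b9 8d 17

1b ⊕ c3 = d8
4a ⊕ 9e = d4
06 ⊕ 2b = 2d
64 ⊕ 07 = 63
c6 ⊕ 7f = b9
fc ⊕ 71 = 8d
74 ⊕ 63 = 17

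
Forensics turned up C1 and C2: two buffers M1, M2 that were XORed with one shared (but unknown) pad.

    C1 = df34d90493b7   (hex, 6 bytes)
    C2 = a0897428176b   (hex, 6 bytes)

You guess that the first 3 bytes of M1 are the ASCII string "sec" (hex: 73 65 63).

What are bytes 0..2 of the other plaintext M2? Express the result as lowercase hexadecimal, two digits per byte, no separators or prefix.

First, C1 ⊕ C2 = (M1 ⊕ K) ⊕ (M2 ⊕ K) = M1 ⊕ M2, so the key drops out. Then M2 = (M1 ⊕ M2) ⊕ M1 over the first 3 bytes.
byte 0: (df ^ a0) ^ 73 = 7f ^ 73 = 0c
byte 1: (34 ^ 89) ^ 65 = bd ^ 65 = d8
byte 2: (d9 ^ 74) ^ 63 = ad ^ 63 = ce

0cd8ce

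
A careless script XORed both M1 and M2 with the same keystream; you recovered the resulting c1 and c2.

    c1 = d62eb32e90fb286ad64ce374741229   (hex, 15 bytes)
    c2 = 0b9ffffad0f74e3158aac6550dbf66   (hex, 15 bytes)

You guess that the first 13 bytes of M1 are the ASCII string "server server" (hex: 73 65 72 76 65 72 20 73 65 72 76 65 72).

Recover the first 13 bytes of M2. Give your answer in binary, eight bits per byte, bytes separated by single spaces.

First, c1 ⊕ c2 = (M1 ⊕ K) ⊕ (M2 ⊕ K) = M1 ⊕ M2, so the key drops out. Then M2 = (M1 ⊕ M2) ⊕ M1 over the first 13 bytes.
byte 0: (d6 xor 0b) xor 73 = dd xor 73 = ae
byte 1: (2e xor 9f) xor 65 = b1 xor 65 = d4
byte 2: (b3 xor ff) xor 72 = 4c xor 72 = 3e
byte 3: (2e xor fa) xor 76 = d4 xor 76 = a2
byte 4: (90 xor d0) xor 65 = 40 xor 65 = 25
byte 5: (fb xor f7) xor 72 = 0c xor 72 = 7e
byte 6: (28 xor 4e) xor 20 = 66 xor 20 = 46
byte 7: (6a xor 31) xor 73 = 5b xor 73 = 28
byte 8: (d6 xor 58) xor 65 = 8e xor 65 = eb
byte 9: (4c xor aa) xor 72 = e6 xor 72 = 94
byte 10: (e3 xor c6) xor 76 = 25 xor 76 = 53
byte 11: (74 xor 55) xor 65 = 21 xor 65 = 44
byte 12: (74 xor 0d) xor 72 = 79 xor 72 = 0b

10101110 11010100 00111110 10100010 00100101 01111110 01000110 00101000 11101011 10010100 01010011 01000100 00001011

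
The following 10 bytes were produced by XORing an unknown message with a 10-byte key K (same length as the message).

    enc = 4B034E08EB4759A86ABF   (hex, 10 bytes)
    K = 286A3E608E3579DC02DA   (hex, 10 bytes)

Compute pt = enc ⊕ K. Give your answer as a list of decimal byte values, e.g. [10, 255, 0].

XOR is its own inverse, so applying the key byte-wise gives the result directly.
byte 0: 01001011 ^ 00101000 = 01100011
byte 1: 00000011 ^ 01101010 = 01101001
byte 2: 01001110 ^ 00111110 = 01110000
byte 3: 00001000 ^ 01100000 = 01101000
byte 4: 11101011 ^ 10001110 = 01100101
byte 5: 01000111 ^ 00110101 = 01110010
byte 6: 01011001 ^ 01111001 = 00100000
byte 7: 10101000 ^ 11011100 = 01110100
byte 8: 01101010 ^ 00000010 = 01101000
byte 9: 10111111 ^ 11011010 = 01100101

[99, 105, 112, 104, 101, 114, 32, 116, 104, 101]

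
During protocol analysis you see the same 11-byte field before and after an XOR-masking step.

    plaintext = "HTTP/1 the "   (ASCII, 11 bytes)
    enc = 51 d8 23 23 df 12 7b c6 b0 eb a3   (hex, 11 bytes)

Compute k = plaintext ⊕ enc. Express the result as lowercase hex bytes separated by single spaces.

19 8c 77 73 f0 23 5b b2 d8 8e 83

Since enc = plaintext ⊕ k, XORing both sides with plaintext gives k = plaintext ⊕ enc.
48 XOR 51 = 19
54 XOR d8 = 8c
54 XOR 23 = 77
50 XOR 23 = 73
2f XOR df = f0
31 XOR 12 = 23
20 XOR 7b = 5b
74 XOR c6 = b2
68 XOR b0 = d8
65 XOR eb = 8e
20 XOR a3 = 83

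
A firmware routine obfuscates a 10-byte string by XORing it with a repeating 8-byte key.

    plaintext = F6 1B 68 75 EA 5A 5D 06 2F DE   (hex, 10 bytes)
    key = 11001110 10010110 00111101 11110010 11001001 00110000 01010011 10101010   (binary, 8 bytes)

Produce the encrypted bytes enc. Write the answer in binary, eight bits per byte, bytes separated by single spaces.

00111000 10001101 01010101 10000111 00100011 01101010 00001110 10101100 11100001 01001000

The 8-byte key repeats, so the effective keystream is ce 96 3d f2 c9 30 53 aa ce 96.
byte 0: f6 ^ ce = 38
byte 1: 1b ^ 96 = 8d
byte 2: 68 ^ 3d = 55
byte 3: 75 ^ f2 = 87
byte 4: ea ^ c9 = 23
byte 5: 5a ^ 30 = 6a
byte 6: 5d ^ 53 = 0e
byte 7: 06 ^ aa = ac
byte 8: 2f ^ ce = e1
byte 9: de ^ 96 = 48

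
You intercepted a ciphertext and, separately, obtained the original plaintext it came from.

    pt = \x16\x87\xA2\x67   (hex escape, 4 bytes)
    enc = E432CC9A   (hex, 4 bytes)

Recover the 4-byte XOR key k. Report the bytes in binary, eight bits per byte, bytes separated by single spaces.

Since enc = pt ⊕ k, XORing both sides with pt gives k = pt ⊕ enc.
16 ^ e4 = f2
87 ^ 32 = b5
a2 ^ cc = 6e
67 ^ 9a = fd

11110010 10110101 01101110 11111101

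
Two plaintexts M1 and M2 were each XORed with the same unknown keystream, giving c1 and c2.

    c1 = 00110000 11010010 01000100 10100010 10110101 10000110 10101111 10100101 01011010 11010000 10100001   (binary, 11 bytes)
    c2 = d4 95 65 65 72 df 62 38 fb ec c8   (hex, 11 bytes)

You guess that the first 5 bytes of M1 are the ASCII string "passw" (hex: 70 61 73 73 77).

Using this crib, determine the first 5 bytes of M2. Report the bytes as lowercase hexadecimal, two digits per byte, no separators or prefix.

First, c1 ⊕ c2 = (M1 ⊕ K) ⊕ (M2 ⊕ K) = M1 ⊕ M2, so the key drops out. Then M2 = (M1 ⊕ M2) ⊕ M1 over the first 5 bytes.
byte 0: (30 ⊕ d4) ⊕ 70 = e4 ⊕ 70 = 94
byte 1: (d2 ⊕ 95) ⊕ 61 = 47 ⊕ 61 = 26
byte 2: (44 ⊕ 65) ⊕ 73 = 21 ⊕ 73 = 52
byte 3: (a2 ⊕ 65) ⊕ 73 = c7 ⊕ 73 = b4
byte 4: (b5 ⊕ 72) ⊕ 77 = c7 ⊕ 77 = b0

942652b4b0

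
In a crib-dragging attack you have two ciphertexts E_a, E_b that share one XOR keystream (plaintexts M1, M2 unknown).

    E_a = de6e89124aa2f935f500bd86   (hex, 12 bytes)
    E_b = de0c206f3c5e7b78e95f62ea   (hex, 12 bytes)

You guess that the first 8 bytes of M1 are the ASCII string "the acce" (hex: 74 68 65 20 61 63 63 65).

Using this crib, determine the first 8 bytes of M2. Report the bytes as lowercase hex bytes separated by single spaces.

First, E_a ⊕ E_b = (M1 ⊕ K) ⊕ (M2 ⊕ K) = M1 ⊕ M2, so the key drops out. Then M2 = (M1 ⊕ M2) ⊕ M1 over the first 8 bytes.
byte 0: (de ^ de) ^ 74 = 00 ^ 74 = 74
byte 1: (6e ^ 0c) ^ 68 = 62 ^ 68 = 0a
byte 2: (89 ^ 20) ^ 65 = a9 ^ 65 = cc
byte 3: (12 ^ 6f) ^ 20 = 7d ^ 20 = 5d
byte 4: (4a ^ 3c) ^ 61 = 76 ^ 61 = 17
byte 5: (a2 ^ 5e) ^ 63 = fc ^ 63 = 9f
byte 6: (f9 ^ 7b) ^ 63 = 82 ^ 63 = e1
byte 7: (35 ^ 78) ^ 65 = 4d ^ 65 = 28

74 0a cc 5d 17 9f e1 28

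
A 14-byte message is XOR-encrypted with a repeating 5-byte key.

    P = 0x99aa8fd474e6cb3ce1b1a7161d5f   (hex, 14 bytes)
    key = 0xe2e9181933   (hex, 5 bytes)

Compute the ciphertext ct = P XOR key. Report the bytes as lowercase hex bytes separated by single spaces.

The 5-byte key repeats, so the effective keystream is e2 e9 18 19 33 e2 e9 18 19 33 e2 e9 18 19.
byte 0: 99 ⊕ e2 = 7b
byte 1: aa ⊕ e9 = 43
byte 2: 8f ⊕ 18 = 97
byte 3: d4 ⊕ 19 = cd
byte 4: 74 ⊕ 33 = 47
byte 5: e6 ⊕ e2 = 04
byte 6: cb ⊕ e9 = 22
byte 7: 3c ⊕ 18 = 24
byte 8: e1 ⊕ 19 = f8
byte 9: b1 ⊕ 33 = 82
byte 10: a7 ⊕ e2 = 45
byte 11: 16 ⊕ e9 = ff
byte 12: 1d ⊕ 18 = 05
byte 13: 5f ⊕ 19 = 46

7b 43 97 cd 47 04 22 24 f8 82 45 ff 05 46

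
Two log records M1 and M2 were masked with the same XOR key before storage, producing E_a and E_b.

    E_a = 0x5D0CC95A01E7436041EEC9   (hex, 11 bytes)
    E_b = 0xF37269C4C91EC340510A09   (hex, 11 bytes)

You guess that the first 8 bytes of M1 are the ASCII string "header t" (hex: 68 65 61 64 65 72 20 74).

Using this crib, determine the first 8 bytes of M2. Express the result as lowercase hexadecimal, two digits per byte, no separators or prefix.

c61bc1faad8ba054

First, E_a ⊕ E_b = (M1 ⊕ K) ⊕ (M2 ⊕ K) = M1 ⊕ M2, so the key drops out. Then M2 = (M1 ⊕ M2) ⊕ M1 over the first 8 bytes.
byte 0: (5d ⊕ f3) ⊕ 68 = ae ⊕ 68 = c6
byte 1: (0c ⊕ 72) ⊕ 65 = 7e ⊕ 65 = 1b
byte 2: (c9 ⊕ 69) ⊕ 61 = a0 ⊕ 61 = c1
byte 3: (5a ⊕ c4) ⊕ 64 = 9e ⊕ 64 = fa
byte 4: (01 ⊕ c9) ⊕ 65 = c8 ⊕ 65 = ad
byte 5: (e7 ⊕ 1e) ⊕ 72 = f9 ⊕ 72 = 8b
byte 6: (43 ⊕ c3) ⊕ 20 = 80 ⊕ 20 = a0
byte 7: (60 ⊕ 40) ⊕ 74 = 20 ⊕ 74 = 54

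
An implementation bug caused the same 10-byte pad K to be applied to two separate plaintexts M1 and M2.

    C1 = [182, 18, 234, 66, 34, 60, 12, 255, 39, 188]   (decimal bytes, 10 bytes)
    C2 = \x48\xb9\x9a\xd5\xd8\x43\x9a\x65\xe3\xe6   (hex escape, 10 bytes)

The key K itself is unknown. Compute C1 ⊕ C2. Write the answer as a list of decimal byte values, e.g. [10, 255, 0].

[254, 171, 112, 151, 250, 127, 150, 154, 196, 90]

C1 ⊕ C2 = (M1 ⊕ K) ⊕ (M2 ⊕ K) = M1 ⊕ M2 — the shared key cancels under XOR.
b6 ^ 48 = fe
12 ^ b9 = ab
ea ^ 9a = 70
42 ^ d5 = 97
22 ^ d8 = fa
3c ^ 43 = 7f
0c ^ 9a = 96
ff ^ 65 = 9a
27 ^ e3 = c4
bc ^ e6 = 5a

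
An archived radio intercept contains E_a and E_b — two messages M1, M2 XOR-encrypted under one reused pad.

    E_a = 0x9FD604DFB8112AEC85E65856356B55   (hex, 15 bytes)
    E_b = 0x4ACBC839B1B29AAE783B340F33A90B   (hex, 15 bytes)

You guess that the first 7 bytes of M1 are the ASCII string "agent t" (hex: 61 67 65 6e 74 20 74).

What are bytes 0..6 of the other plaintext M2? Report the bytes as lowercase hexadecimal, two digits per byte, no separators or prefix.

b47aa9887d83c4

First, E_a ⊕ E_b = (M1 ⊕ K) ⊕ (M2 ⊕ K) = M1 ⊕ M2, so the key drops out. Then M2 = (M1 ⊕ M2) ⊕ M1 over the first 7 bytes.
byte 0: (9f ⊕ 4a) ⊕ 61 = d5 ⊕ 61 = b4
byte 1: (d6 ⊕ cb) ⊕ 67 = 1d ⊕ 67 = 7a
byte 2: (04 ⊕ c8) ⊕ 65 = cc ⊕ 65 = a9
byte 3: (df ⊕ 39) ⊕ 6e = e6 ⊕ 6e = 88
byte 4: (b8 ⊕ b1) ⊕ 74 = 09 ⊕ 74 = 7d
byte 5: (11 ⊕ b2) ⊕ 20 = a3 ⊕ 20 = 83
byte 6: (2a ⊕ 9a) ⊕ 74 = b0 ⊕ 74 = c4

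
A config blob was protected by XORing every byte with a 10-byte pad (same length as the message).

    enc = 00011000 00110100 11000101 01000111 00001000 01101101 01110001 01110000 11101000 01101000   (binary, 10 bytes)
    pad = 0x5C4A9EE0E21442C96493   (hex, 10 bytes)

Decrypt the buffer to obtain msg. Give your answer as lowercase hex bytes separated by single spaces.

18 XOR 5c = 44
34 XOR 4a = 7e
c5 XOR 9e = 5b
47 XOR e0 = a7
08 XOR e2 = ea
6d XOR 14 = 79
71 XOR 42 = 33
70 XOR c9 = b9
e8 XOR 64 = 8c
68 XOR 93 = fb

44 7e 5b a7 ea 79 33 b9 8c fb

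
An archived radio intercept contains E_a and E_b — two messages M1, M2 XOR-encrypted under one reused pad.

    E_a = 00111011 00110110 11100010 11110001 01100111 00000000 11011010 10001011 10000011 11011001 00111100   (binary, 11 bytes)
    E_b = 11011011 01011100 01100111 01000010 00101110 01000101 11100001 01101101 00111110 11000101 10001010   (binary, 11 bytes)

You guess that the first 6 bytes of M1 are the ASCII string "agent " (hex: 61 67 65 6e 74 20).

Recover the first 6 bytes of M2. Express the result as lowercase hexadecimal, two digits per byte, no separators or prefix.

First, E_a ⊕ E_b = (M1 ⊕ K) ⊕ (M2 ⊕ K) = M1 ⊕ M2, so the key drops out. Then M2 = (M1 ⊕ M2) ⊕ M1 over the first 6 bytes.
byte 0: (3b xor db) xor 61 = e0 xor 61 = 81
byte 1: (36 xor 5c) xor 67 = 6a xor 67 = 0d
byte 2: (e2 xor 67) xor 65 = 85 xor 65 = e0
byte 3: (f1 xor 42) xor 6e = b3 xor 6e = dd
byte 4: (67 xor 2e) xor 74 = 49 xor 74 = 3d
byte 5: (00 xor 45) xor 20 = 45 xor 20 = 65

810de0dd3d65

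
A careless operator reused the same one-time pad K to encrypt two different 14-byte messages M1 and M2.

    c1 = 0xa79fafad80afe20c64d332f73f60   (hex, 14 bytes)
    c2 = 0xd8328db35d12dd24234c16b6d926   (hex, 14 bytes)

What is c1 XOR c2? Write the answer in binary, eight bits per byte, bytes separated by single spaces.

01111111 10101101 00100010 00011110 11011101 10111101 00111111 00101000 01000111 10011111 00100100 01000001 11100110 01000110

c1 ⊕ c2 = (M1 ⊕ K) ⊕ (M2 ⊕ K) = M1 ⊕ M2 — the shared key cancels under XOR.
a7 ^ d8 = 7f
9f ^ 32 = ad
af ^ 8d = 22
ad ^ b3 = 1e
80 ^ 5d = dd
af ^ 12 = bd
e2 ^ dd = 3f
0c ^ 24 = 28
64 ^ 23 = 47
d3 ^ 4c = 9f
32 ^ 16 = 24
f7 ^ b6 = 41
3f ^ d9 = e6
60 ^ 26 = 46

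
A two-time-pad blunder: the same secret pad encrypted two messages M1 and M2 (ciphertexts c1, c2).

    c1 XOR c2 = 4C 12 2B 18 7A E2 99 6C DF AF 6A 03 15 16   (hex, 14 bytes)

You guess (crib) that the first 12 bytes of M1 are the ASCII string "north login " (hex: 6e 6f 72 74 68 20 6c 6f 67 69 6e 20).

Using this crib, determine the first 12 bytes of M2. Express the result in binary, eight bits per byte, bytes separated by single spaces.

00100010 01111101 01011001 01101100 00010010 11000010 11110101 00000011 10111000 11000110 00000100 00100011

Since c1 ⊕ c2 = M1 ⊕ M2, XORing with the guessed M1 bytes yields the corresponding M2 bytes: M2 = (c1 ⊕ c2) ⊕ M1.
byte 0: 01001100 XOR 01101110 = 00100010
byte 1: 00010010 XOR 01101111 = 01111101
byte 2: 00101011 XOR 01110010 = 01011001
byte 3: 00011000 XOR 01110100 = 01101100
byte 4: 01111010 XOR 01101000 = 00010010
byte 5: 11100010 XOR 00100000 = 11000010
byte 6: 10011001 XOR 01101100 = 11110101
byte 7: 01101100 XOR 01101111 = 00000011
byte 8: 11011111 XOR 01100111 = 10111000
byte 9: 10101111 XOR 01101001 = 11000110
byte 10: 01101010 XOR 01101110 = 00000100
byte 11: 00000011 XOR 00100000 = 00100011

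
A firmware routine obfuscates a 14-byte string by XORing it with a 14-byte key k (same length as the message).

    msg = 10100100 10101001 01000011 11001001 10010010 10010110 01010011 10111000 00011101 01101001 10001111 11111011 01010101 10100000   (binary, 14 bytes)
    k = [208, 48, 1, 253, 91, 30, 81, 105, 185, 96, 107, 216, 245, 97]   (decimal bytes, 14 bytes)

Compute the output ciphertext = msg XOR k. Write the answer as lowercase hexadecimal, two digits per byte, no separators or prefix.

74994234c98802d1a409e423a0c1

a4 ^ d0 = 74
a9 ^ 30 = 99
43 ^ 01 = 42
c9 ^ fd = 34
92 ^ 5b = c9
96 ^ 1e = 88
53 ^ 51 = 02
b8 ^ 69 = d1
1d ^ b9 = a4
69 ^ 60 = 09
8f ^ 6b = e4
fb ^ d8 = 23
55 ^ f5 = a0
a0 ^ 61 = c1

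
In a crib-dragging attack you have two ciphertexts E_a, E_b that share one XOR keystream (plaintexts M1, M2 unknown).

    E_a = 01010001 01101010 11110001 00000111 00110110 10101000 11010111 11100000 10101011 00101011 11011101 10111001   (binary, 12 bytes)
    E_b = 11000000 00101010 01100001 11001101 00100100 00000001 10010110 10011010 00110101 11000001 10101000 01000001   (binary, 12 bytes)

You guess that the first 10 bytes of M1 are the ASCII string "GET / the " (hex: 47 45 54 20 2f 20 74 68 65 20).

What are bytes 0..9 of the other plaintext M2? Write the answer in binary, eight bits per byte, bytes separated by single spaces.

11010110 00000101 11000100 11101010 00111101 10001001 00110101 00010010 11111011 11001010

First, E_a ⊕ E_b = (M1 ⊕ K) ⊕ (M2 ⊕ K) = M1 ⊕ M2, so the key drops out. Then M2 = (M1 ⊕ M2) ⊕ M1 over the first 10 bytes.
byte 0: (51 ⊕ c0) ⊕ 47 = 91 ⊕ 47 = d6
byte 1: (6a ⊕ 2a) ⊕ 45 = 40 ⊕ 45 = 05
byte 2: (f1 ⊕ 61) ⊕ 54 = 90 ⊕ 54 = c4
byte 3: (07 ⊕ cd) ⊕ 20 = ca ⊕ 20 = ea
byte 4: (36 ⊕ 24) ⊕ 2f = 12 ⊕ 2f = 3d
byte 5: (a8 ⊕ 01) ⊕ 20 = a9 ⊕ 20 = 89
byte 6: (d7 ⊕ 96) ⊕ 74 = 41 ⊕ 74 = 35
byte 7: (e0 ⊕ 9a) ⊕ 68 = 7a ⊕ 68 = 12
byte 8: (ab ⊕ 35) ⊕ 65 = 9e ⊕ 65 = fb
byte 9: (2b ⊕ c1) ⊕ 20 = ea ⊕ 20 = ca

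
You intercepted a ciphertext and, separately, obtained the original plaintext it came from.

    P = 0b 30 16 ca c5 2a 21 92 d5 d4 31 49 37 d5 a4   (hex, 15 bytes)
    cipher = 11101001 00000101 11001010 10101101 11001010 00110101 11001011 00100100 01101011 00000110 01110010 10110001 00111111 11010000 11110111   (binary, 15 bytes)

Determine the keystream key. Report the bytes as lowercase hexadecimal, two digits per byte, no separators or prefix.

e235dc670f1feab6bed243f8080553

Since cipher = P ⊕ key, XORing both sides with P gives key = P ⊕ cipher.
byte 0: 0b XOR e9 = e2
byte 1: 30 XOR 05 = 35
byte 2: 16 XOR ca = dc
byte 3: ca XOR ad = 67
byte 4: c5 XOR ca = 0f
byte 5: 2a XOR 35 = 1f
byte 6: 21 XOR cb = ea
byte 7: 92 XOR 24 = b6
byte 8: d5 XOR 6b = be
byte 9: d4 XOR 06 = d2
byte 10: 31 XOR 72 = 43
byte 11: 49 XOR b1 = f8
byte 12: 37 XOR 3f = 08
byte 13: d5 XOR d0 = 05
byte 14: a4 XOR f7 = 53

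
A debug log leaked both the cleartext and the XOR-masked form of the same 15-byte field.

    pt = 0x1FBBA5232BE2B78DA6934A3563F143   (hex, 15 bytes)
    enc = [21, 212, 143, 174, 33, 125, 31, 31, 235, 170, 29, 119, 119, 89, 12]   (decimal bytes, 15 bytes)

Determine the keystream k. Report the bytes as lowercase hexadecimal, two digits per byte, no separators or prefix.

Since enc = pt ⊕ k, XORing both sides with pt gives k = pt ⊕ enc.
1f ^ 15 = 0a
bb ^ d4 = 6f
a5 ^ 8f = 2a
23 ^ ae = 8d
2b ^ 21 = 0a
e2 ^ 7d = 9f
b7 ^ 1f = a8
8d ^ 1f = 92
a6 ^ eb = 4d
93 ^ aa = 39
4a ^ 1d = 57
35 ^ 77 = 42
63 ^ 77 = 14
f1 ^ 59 = a8
43 ^ 0c = 4f

0a6f2a8d0a9fa8924d39574214a84f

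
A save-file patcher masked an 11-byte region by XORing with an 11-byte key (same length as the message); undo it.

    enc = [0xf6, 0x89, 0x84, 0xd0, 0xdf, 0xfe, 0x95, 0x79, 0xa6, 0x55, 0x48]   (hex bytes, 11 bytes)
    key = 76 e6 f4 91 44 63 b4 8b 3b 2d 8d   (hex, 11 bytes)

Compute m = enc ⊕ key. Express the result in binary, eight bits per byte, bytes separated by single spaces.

10000000 01101111 01110000 01000001 10011011 10011101 00100001 11110010 10011101 01111000 11000101

f6 ^ 76 = 80
89 ^ e6 = 6f
84 ^ f4 = 70
d0 ^ 91 = 41
df ^ 44 = 9b
fe ^ 63 = 9d
95 ^ b4 = 21
79 ^ 8b = f2
a6 ^ 3b = 9d
55 ^ 2d = 78
48 ^ 8d = c5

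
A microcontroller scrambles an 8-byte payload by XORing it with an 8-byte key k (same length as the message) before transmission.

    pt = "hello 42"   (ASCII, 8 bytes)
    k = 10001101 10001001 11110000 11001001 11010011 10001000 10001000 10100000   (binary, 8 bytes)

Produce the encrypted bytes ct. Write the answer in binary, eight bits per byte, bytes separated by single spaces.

XOR is its own inverse, so applying the key byte-wise gives the result directly.
68 XOR 8d = e5
65 XOR 89 = ec
6c XOR f0 = 9c
6c XOR c9 = a5
6f XOR d3 = bc
20 XOR 88 = a8
34 XOR 88 = bc
32 XOR a0 = 92

11100101 11101100 10011100 10100101 10111100 10101000 10111100 10010010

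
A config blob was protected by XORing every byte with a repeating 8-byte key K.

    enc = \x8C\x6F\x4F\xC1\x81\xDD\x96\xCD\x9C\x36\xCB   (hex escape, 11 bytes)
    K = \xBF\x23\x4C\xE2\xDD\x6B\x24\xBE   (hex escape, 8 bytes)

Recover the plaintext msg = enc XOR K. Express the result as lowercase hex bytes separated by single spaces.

33 4c 03 23 5c b6 b2 73 23 15 87

The 8-byte key repeats, so the effective keystream is bf 23 4c e2 dd 6b 24 be bf 23 4c.
byte 0: 8c ⊕ bf = 33
byte 1: 6f ⊕ 23 = 4c
byte 2: 4f ⊕ 4c = 03
byte 3: c1 ⊕ e2 = 23
byte 4: 81 ⊕ dd = 5c
byte 5: dd ⊕ 6b = b6
byte 6: 96 ⊕ 24 = b2
byte 7: cd ⊕ be = 73
byte 8: 9c ⊕ bf = 23
byte 9: 36 ⊕ 23 = 15
byte 10: cb ⊕ 4c = 87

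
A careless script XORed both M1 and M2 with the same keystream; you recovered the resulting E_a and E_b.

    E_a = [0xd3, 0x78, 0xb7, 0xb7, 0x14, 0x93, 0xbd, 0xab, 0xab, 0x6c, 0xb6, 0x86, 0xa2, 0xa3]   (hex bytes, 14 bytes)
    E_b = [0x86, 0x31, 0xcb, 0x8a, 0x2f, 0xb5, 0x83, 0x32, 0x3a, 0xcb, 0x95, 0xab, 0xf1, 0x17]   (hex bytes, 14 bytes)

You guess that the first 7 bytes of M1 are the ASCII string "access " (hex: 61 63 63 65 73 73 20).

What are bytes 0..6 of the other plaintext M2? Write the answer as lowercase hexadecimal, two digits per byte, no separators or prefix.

First, E_a ⊕ E_b = (M1 ⊕ K) ⊕ (M2 ⊕ K) = M1 ⊕ M2, so the key drops out. Then M2 = (M1 ⊕ M2) ⊕ M1 over the first 7 bytes.
byte 0: (d3 ^ 86) ^ 61 = 55 ^ 61 = 34
byte 1: (78 ^ 31) ^ 63 = 49 ^ 63 = 2a
byte 2: (b7 ^ cb) ^ 63 = 7c ^ 63 = 1f
byte 3: (b7 ^ 8a) ^ 65 = 3d ^ 65 = 58
byte 4: (14 ^ 2f) ^ 73 = 3b ^ 73 = 48
byte 5: (93 ^ b5) ^ 73 = 26 ^ 73 = 55
byte 6: (bd ^ 83) ^ 20 = 3e ^ 20 = 1e

342a1f5848551e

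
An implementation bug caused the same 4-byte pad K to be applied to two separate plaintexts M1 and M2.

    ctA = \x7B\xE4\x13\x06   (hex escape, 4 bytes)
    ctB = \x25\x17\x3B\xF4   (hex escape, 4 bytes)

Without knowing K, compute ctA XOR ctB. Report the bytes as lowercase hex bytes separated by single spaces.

5e f3 28 f2

ctA ⊕ ctB = (M1 ⊕ K) ⊕ (M2 ⊕ K) = M1 ⊕ M2 — the shared key cancels under XOR.
7b ^ 25 = 5e
e4 ^ 17 = f3
13 ^ 3b = 28
06 ^ f4 = f2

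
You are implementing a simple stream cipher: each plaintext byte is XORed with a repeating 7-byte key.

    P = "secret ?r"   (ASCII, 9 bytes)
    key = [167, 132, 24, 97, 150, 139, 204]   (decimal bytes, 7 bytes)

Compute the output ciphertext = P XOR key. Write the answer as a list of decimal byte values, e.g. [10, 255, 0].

The 7-byte key repeats, so the effective keystream is a7 84 18 61 96 8b cc a7 84.
byte 0: 115 xor 167 = 212
byte 1: 101 xor 132 = 225
byte 2:  99 xor  24 = 123
byte 3: 114 xor  97 =  19
byte 4: 101 xor 150 = 243
byte 5: 116 xor 139 = 255
byte 6:  32 xor 204 = 236
byte 7:  63 xor 167 = 152
byte 8: 114 xor 132 = 246

[212, 225, 123, 19, 243, 255, 236, 152, 246]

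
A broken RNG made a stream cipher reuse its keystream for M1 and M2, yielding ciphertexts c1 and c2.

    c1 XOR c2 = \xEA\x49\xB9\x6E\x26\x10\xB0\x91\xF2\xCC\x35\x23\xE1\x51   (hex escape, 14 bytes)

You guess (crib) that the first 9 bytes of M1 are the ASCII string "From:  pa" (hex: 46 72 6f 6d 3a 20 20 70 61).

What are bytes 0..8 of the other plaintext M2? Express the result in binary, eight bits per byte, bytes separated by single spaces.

Since c1 ⊕ c2 = M1 ⊕ M2, XORing with the guessed M1 bytes yields the corresponding M2 bytes: M2 = (c1 ⊕ c2) ⊕ M1.
byte 0: ea xor 46 = ac
byte 1: 49 xor 72 = 3b
byte 2: b9 xor 6f = d6
byte 3: 6e xor 6d = 03
byte 4: 26 xor 3a = 1c
byte 5: 10 xor 20 = 30
byte 6: b0 xor 20 = 90
byte 7: 91 xor 70 = e1
byte 8: f2 xor 61 = 93

10101100 00111011 11010110 00000011 00011100 00110000 10010000 11100001 10010011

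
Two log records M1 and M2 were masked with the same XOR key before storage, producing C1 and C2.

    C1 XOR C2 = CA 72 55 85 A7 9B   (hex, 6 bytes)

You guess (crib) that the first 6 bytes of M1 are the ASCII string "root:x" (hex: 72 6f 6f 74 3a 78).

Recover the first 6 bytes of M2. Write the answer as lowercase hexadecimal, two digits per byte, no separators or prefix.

Since C1 ⊕ C2 = M1 ⊕ M2, XORing with the guessed M1 bytes yields the corresponding M2 bytes: M2 = (C1 ⊕ C2) ⊕ M1.
ca ^ 72 = b8
72 ^ 6f = 1d
55 ^ 6f = 3a
85 ^ 74 = f1
a7 ^ 3a = 9d
9b ^ 78 = e3

b81d3af19de3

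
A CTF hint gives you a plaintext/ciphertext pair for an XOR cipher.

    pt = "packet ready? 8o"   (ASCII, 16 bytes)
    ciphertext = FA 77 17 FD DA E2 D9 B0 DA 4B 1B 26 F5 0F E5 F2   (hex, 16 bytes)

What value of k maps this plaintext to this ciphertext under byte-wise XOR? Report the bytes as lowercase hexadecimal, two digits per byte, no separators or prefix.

Since ciphertext = pt ⊕ k, XORing both sides with pt gives k = pt ⊕ ciphertext.
112 xor 250 = 138
 97 xor 119 =  22
 99 xor  23 = 116
107 xor 253 = 150
101 xor 218 = 191
116 xor 226 = 150
 32 xor 217 = 249
114 xor 176 = 194
101 xor 218 = 191
 97 xor  75 =  42
100 xor  27 = 127
121 xor  38 =  95
 63 xor 245 = 202
 32 xor  15 =  47
 56 xor 229 = 221
111 xor 242 = 157

8a167496bf96f9c2bf2a7f5fca2fdd9d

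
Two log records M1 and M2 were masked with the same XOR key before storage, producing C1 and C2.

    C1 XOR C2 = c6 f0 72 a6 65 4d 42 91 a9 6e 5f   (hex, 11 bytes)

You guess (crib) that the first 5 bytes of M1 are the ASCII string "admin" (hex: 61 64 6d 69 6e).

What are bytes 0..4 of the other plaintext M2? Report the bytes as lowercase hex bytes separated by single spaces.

Since C1 ⊕ C2 = M1 ⊕ M2, XORing with the guessed M1 bytes yields the corresponding M2 bytes: M2 = (C1 ⊕ C2) ⊕ M1.
c6 ⊕ 61 = a7
f0 ⊕ 64 = 94
72 ⊕ 6d = 1f
a6 ⊕ 69 = cf
65 ⊕ 6e = 0b

a7 94 1f cf 0b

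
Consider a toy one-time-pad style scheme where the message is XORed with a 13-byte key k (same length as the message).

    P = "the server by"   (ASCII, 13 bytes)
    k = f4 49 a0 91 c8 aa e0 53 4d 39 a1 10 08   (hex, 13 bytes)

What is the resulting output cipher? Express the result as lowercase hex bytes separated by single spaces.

80 21 c5 b1 bb cf 92 25 28 4b 81 72 71

byte 0: 74 ⊕ f4 = 80
byte 1: 68 ⊕ 49 = 21
byte 2: 65 ⊕ a0 = c5
byte 3: 20 ⊕ 91 = b1
byte 4: 73 ⊕ c8 = bb
byte 5: 65 ⊕ aa = cf
byte 6: 72 ⊕ e0 = 92
byte 7: 76 ⊕ 53 = 25
byte 8: 65 ⊕ 4d = 28
byte 9: 72 ⊕ 39 = 4b
byte 10: 20 ⊕ a1 = 81
byte 11: 62 ⊕ 10 = 72
byte 12: 79 ⊕ 08 = 71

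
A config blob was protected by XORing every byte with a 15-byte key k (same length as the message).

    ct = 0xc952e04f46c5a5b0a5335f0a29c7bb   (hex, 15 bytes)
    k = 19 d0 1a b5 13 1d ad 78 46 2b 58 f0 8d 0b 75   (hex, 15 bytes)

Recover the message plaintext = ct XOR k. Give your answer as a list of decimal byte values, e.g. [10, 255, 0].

XOR is its own inverse, so applying the key byte-wise gives the result directly.
byte 0: c9 xor 19 = d0
byte 1: 52 xor d0 = 82
byte 2: e0 xor 1a = fa
byte 3: 4f xor b5 = fa
byte 4: 46 xor 13 = 55
byte 5: c5 xor 1d = d8
byte 6: a5 xor ad = 08
byte 7: b0 xor 78 = c8
byte 8: a5 xor 46 = e3
byte 9: 33 xor 2b = 18
byte 10: 5f xor 58 = 07
byte 11: 0a xor f0 = fa
byte 12: 29 xor 8d = a4
byte 13: c7 xor 0b = cc
byte 14: bb xor 75 = ce

[208, 130, 250, 250, 85, 216, 8, 200, 227, 24, 7, 250, 164, 204, 206]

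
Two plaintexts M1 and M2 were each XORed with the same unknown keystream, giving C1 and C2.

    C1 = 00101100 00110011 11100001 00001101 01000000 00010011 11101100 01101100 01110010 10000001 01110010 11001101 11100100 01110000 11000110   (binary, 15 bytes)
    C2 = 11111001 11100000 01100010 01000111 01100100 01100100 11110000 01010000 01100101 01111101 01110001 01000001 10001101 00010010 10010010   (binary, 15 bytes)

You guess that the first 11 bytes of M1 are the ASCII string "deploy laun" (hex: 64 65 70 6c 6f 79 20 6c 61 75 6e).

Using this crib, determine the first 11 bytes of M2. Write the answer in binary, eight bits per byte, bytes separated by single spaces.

10110001 10110110 11110011 00100110 01001011 00001110 00111100 01010000 01110110 10001001 01101101

First, C1 ⊕ C2 = (M1 ⊕ K) ⊕ (M2 ⊕ K) = M1 ⊕ M2, so the key drops out. Then M2 = (M1 ⊕ M2) ⊕ M1 over the first 11 bytes.
byte 0: (2c xor f9) xor 64 = d5 xor 64 = b1
byte 1: (33 xor e0) xor 65 = d3 xor 65 = b6
byte 2: (e1 xor 62) xor 70 = 83 xor 70 = f3
byte 3: (0d xor 47) xor 6c = 4a xor 6c = 26
byte 4: (40 xor 64) xor 6f = 24 xor 6f = 4b
byte 5: (13 xor 64) xor 79 = 77 xor 79 = 0e
byte 6: (ec xor f0) xor 20 = 1c xor 20 = 3c
byte 7: (6c xor 50) xor 6c = 3c xor 6c = 50
byte 8: (72 xor 65) xor 61 = 17 xor 61 = 76
byte 9: (81 xor 7d) xor 75 = fc xor 75 = 89
byte 10: (72 xor 71) xor 6e = 03 xor 6e = 6d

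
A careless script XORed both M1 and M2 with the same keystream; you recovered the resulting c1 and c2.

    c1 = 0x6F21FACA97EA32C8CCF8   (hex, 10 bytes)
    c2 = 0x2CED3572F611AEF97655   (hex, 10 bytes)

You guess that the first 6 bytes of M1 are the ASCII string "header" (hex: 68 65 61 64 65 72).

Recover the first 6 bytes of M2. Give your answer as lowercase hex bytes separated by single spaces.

First, c1 ⊕ c2 = (M1 ⊕ K) ⊕ (M2 ⊕ K) = M1 ⊕ M2, so the key drops out. Then M2 = (M1 ⊕ M2) ⊕ M1 over the first 6 bytes.
byte 0: (6f XOR 2c) XOR 68 = 43 XOR 68 = 2b
byte 1: (21 XOR ed) XOR 65 = cc XOR 65 = a9
byte 2: (fa XOR 35) XOR 61 = cf XOR 61 = ae
byte 3: (ca XOR 72) XOR 64 = b8 XOR 64 = dc
byte 4: (97 XOR f6) XOR 65 = 61 XOR 65 = 04
byte 5: (ea XOR 11) XOR 72 = fb XOR 72 = 89

2b a9 ae dc 04 89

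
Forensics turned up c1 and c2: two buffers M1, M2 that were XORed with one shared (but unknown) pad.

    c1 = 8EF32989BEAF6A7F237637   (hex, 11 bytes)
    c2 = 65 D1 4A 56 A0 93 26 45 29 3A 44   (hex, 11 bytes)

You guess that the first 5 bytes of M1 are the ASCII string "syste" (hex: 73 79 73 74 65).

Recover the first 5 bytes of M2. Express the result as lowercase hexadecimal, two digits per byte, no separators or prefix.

First, c1 ⊕ c2 = (M1 ⊕ K) ⊕ (M2 ⊕ K) = M1 ⊕ M2, so the key drops out. Then M2 = (M1 ⊕ M2) ⊕ M1 over the first 5 bytes.
byte 0: (8e ^ 65) ^ 73 = eb ^ 73 = 98
byte 1: (f3 ^ d1) ^ 79 = 22 ^ 79 = 5b
byte 2: (29 ^ 4a) ^ 73 = 63 ^ 73 = 10
byte 3: (89 ^ 56) ^ 74 = df ^ 74 = ab
byte 4: (be ^ a0) ^ 65 = 1e ^ 65 = 7b

985b10ab7b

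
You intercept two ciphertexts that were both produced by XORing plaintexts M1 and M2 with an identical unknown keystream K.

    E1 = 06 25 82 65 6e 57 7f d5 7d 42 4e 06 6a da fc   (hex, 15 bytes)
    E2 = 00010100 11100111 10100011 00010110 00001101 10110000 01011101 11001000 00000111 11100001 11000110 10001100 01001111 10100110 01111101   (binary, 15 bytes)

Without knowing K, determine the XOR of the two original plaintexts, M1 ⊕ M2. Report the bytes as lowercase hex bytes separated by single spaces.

12 c2 21 73 63 e7 22 1d 7a a3 88 8a 25 7c 81

E1 ⊕ E2 = (M1 ⊕ K) ⊕ (M2 ⊕ K) = M1 ⊕ M2 — the shared key cancels under XOR.
byte 0: 00000110 xor 00010100 = 00010010
byte 1: 00100101 xor 11100111 = 11000010
byte 2: 10000010 xor 10100011 = 00100001
byte 3: 01100101 xor 00010110 = 01110011
byte 4: 01101110 xor 00001101 = 01100011
byte 5: 01010111 xor 10110000 = 11100111
byte 6: 01111111 xor 01011101 = 00100010
byte 7: 11010101 xor 11001000 = 00011101
byte 8: 01111101 xor 00000111 = 01111010
byte 9: 01000010 xor 11100001 = 10100011
byte 10: 01001110 xor 11000110 = 10001000
byte 11: 00000110 xor 10001100 = 10001010
byte 12: 01101010 xor 01001111 = 00100101
byte 13: 11011010 xor 10100110 = 01111100
byte 14: 11111100 xor 01111101 = 10000001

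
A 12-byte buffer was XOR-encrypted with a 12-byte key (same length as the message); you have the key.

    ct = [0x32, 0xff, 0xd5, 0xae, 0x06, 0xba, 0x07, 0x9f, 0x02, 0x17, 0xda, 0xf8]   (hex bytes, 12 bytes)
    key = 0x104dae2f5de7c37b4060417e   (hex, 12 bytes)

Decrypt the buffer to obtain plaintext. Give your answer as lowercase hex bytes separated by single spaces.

XOR is its own inverse, so applying the key byte-wise gives the result directly.
 50 xor  16 =  34
255 xor  77 = 178
213 xor 174 = 123
174 xor  47 = 129
  6 xor  93 =  91
186 xor 231 =  93
  7 xor 195 = 196
159 xor 123 = 228
  2 xor  64 =  66
 23 xor  96 = 119
218 xor  65 = 155
248 xor 126 = 134

22 b2 7b 81 5b 5d c4 e4 42 77 9b 86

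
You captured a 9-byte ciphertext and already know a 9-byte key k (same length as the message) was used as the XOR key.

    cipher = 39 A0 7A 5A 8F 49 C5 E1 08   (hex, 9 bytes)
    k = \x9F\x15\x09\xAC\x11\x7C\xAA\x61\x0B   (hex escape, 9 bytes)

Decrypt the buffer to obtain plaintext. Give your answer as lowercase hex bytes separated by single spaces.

a6 b5 73 f6 9e 35 6f 80 03

XOR is its own inverse, so applying the key byte-wise gives the result directly.
 57 xor 159 = 166
160 xor  21 = 181
122 xor   9 = 115
 90 xor 172 = 246
143 xor  17 = 158
 73 xor 124 =  53
197 xor 170 = 111
225 xor  97 = 128
  8 xor  11 =   3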